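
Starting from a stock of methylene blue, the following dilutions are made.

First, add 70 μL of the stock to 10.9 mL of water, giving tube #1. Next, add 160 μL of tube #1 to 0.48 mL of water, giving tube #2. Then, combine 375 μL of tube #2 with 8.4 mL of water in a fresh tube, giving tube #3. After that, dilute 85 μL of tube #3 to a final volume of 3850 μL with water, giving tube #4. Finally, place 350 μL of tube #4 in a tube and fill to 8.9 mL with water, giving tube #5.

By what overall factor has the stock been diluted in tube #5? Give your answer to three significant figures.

Step 1: 70 μL + 10.9 mL = 10970 μL total → factor 10970/70 = 156.71
Step 2: 160 μL + 0.48 mL = 640 μL total → factor 640/160 = 4
Step 3: 375 μL + 8.4 mL = 8775 μL total → factor 8775/375 = 23.4
Step 4: 85 μL brought to 3850 μL → factor 3850/85 = 45.294
Step 5: 350 μL brought to 8.9 mL → factor 8900/350 = 25.429
Overall dilution factor = 156.71 × 4 × 23.4 × 45.294 × 25.429 = 1.6895 × 10^7

1.69 × 10^7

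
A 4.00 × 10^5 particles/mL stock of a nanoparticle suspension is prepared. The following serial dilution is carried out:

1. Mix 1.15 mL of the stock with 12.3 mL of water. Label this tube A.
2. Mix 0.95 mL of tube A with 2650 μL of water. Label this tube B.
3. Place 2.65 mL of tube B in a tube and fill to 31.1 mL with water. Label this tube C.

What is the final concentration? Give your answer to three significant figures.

Step 1: 1.15 mL + 12.3 mL = 13.45 mL total → factor 13.45/1.15 = 11.696
Step 2: 0.95 mL + 2650 μL = 3.6 mL total → factor 3.6/0.95 = 3.7895
Step 3: 2.65 mL brought to 31.1 mL → factor 31.1/2.65 = 11.736
Overall dilution factor = 11.696 × 3.7895 × 11.736 = 520.14
Final = 4.00 × 10^5 particles/mL / 520.14 = 769 particles/mL

769 particles/mL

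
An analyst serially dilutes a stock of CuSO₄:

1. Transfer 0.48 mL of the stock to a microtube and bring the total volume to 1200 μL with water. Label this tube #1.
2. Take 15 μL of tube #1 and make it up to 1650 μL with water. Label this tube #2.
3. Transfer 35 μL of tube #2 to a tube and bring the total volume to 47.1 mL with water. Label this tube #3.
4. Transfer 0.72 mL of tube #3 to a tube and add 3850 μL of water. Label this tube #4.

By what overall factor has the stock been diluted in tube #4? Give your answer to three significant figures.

Step 1: 0.48 mL brought to 1200 μL → factor 1.2/0.48 = 2.5
Step 2: 15 μL brought to 1650 μL → factor 1650/15 = 110
Step 3: 35 μL brought to 47.1 mL → factor 47100/35 = 1345.7
Step 4: 0.72 mL + 3850 μL = 4.57 mL total → factor 4.57/0.72 = 6.3472
Overall dilution factor = 2.5 × 110 × 1345.7 × 6.3472 = 2.3489 × 10^6

2.35 × 10^6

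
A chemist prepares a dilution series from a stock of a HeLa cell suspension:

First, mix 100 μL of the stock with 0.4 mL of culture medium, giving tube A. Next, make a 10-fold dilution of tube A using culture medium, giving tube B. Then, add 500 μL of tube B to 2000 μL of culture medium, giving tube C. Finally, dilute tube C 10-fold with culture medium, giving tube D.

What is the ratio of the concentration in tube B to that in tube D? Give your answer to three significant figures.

50.0

Step 1: 100 μL + 0.4 mL = 500 μL total → factor 500/100 = 5
Step 2: 10-fold → factor 10
Step 3: 500 μL + 2000 μL = 2500 μL total → factor 2500/500 = 5
Step 4: 10-fold → factor 10
Dilution factor to tube B = 50; to tube D = 2500
[tube B]/[tube D] = (factor to tube D)/(factor to tube B) = 2500/50 = 50.0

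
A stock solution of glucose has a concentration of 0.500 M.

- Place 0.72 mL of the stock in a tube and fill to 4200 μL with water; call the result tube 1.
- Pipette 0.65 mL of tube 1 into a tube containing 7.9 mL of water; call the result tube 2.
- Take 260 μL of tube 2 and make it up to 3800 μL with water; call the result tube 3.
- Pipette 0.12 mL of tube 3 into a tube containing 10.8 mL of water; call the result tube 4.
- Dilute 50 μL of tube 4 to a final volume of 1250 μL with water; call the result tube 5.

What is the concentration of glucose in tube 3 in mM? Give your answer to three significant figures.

Step 1: 0.72 mL brought to 4200 μL → factor 4.2/0.72 = 5.8333
Step 2: 0.65 mL + 7.9 mL = 8.55 mL total → factor 8.55/0.65 = 13.154
Step 3: 260 μL brought to 3800 μL → factor 3800/260 = 14.615
Dilution factor through tube 3 = 5.8333 × 13.154 × 14.615 = 1121.4
[tube 3] = 0.500 M / 1121.4 = 0.0004459 M = 0.446 mM

0.446 mM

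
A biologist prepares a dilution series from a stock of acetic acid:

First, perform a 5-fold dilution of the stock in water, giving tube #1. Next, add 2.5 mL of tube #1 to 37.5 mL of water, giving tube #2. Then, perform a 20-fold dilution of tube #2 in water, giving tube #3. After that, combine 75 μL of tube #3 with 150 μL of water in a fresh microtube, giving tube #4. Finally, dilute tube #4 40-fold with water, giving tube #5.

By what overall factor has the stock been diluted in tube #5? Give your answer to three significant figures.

1.92 × 10^5

Step 1: 5-fold → factor 5
Step 2: 2.5 mL + 37.5 mL = 40 mL total → factor 40/2.5 = 16
Step 3: 20-fold → factor 20
Step 4: 75 μL + 150 μL = 225 μL total → factor 225/75 = 3
Step 5: 40-fold → factor 40
Overall dilution factor = 5 × 16 × 20 × 3 × 40 = 1.92 × 10^5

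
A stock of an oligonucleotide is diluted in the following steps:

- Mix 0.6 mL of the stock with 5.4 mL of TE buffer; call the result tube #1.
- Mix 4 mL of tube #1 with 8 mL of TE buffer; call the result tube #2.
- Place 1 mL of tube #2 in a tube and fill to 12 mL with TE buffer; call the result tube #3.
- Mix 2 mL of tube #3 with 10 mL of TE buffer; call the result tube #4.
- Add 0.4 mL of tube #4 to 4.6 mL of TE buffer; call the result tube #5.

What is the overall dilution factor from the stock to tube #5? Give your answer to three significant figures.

Step 1: 0.6 mL + 5.4 mL = 6 mL total → factor 6/0.6 = 10
Step 2: 4 mL + 8 mL = 12 mL total → factor 12/4 = 3
Step 3: 1 mL brought to 12 mL → factor 12/1 = 12
Step 4: 2 mL + 10 mL = 12 mL total → factor 12/2 = 6
Step 5: 0.4 mL + 4.6 mL = 5 mL total → factor 5/0.4 = 12.5
Overall dilution factor = 10 × 3 × 12 × 6 × 12.5 = 27000

2.70 × 10^4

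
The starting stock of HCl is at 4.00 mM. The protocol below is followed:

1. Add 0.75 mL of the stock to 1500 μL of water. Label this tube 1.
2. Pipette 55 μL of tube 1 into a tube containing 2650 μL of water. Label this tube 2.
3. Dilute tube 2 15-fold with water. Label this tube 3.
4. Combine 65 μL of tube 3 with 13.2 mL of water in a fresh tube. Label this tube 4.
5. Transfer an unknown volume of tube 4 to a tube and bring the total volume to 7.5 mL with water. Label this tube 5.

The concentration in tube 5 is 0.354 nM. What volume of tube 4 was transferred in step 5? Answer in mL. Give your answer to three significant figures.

Step 1: 0.75 mL + 1500 μL = 2.25 mL total → factor 2.25/0.75 = 3
Step 2: 55 μL + 2650 μL = 2705 μL total → factor 2705/55 = 49.182
Step 3: 15-fold → factor 15
Step 4: 65 μL + 13.2 mL = 13265 μL total → factor 13265/65 = 204.08
Step 5: v brought to 7.5 mL → factor = 7.5 mL/v
Product of known-step factors = 4.5166 × 10^5
Overall factor = 4.00 mM / (0.354 nM) = 1.1299 × 10^7
Step-5 factor = 1.1299 × 10^7 / 4.5166 × 10^5 = 25.018
v = 7.5 mL / 25.018 = 0.300 mL

0.300 mL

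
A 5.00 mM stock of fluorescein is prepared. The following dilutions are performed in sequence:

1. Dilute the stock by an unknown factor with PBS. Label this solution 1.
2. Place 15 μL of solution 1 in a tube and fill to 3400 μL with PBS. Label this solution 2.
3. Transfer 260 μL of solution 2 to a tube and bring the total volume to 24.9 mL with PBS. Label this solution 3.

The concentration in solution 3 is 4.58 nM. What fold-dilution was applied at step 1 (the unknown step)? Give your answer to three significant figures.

Step 1: unknown factor x
Step 2: 15 μL brought to 3400 μL → factor 3400/15 = 226.67
Step 3: 260 μL brought to 24.9 mL → factor 24900/260 = 95.769
Product of known-step factors = 21708
Overall factor = 5.00 mM / (4.58 nM) = 1.0917 × 10^6
x = 1.0917 × 10^6 / 21708 = 50.3

50.3-fold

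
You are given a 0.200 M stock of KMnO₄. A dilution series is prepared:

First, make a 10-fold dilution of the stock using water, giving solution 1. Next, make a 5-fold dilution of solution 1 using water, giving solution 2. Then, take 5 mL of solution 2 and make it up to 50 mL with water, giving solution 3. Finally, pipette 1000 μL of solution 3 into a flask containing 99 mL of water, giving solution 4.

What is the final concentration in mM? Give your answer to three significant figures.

0.00400 mM

Step 1: 10-fold → factor 10
Step 2: 5-fold → factor 5
Step 3: 5 mL brought to 50 mL → factor 50/5 = 10
Step 4: 1000 μL + 99 mL = 1 × 10^5 μL total → factor 1 × 10^5/1000 = 100
Overall dilution factor = 10 × 5 × 10 × 100 = 50000
Final = 0.200 M / 50000 = 4.000 × 10^-6 M = 0.00400 mM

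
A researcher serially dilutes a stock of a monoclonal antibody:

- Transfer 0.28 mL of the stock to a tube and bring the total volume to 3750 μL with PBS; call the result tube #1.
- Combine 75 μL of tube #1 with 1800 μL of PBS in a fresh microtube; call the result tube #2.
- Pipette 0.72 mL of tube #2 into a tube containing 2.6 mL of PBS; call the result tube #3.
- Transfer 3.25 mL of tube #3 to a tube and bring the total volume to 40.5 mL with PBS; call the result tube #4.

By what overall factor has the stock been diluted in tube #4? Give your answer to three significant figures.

1.92 × 10^4

Step 1: 0.28 mL brought to 3750 μL → factor 3.75/0.28 = 13.393
Step 2: 75 μL + 1800 μL = 1875 μL total → factor 1875/75 = 25
Step 3: 0.72 mL + 2.6 mL = 3.32 mL total → factor 3.32/0.72 = 4.6111
Step 4: 3.25 mL brought to 40.5 mL → factor 40.5/3.25 = 12.462
Overall dilution factor = 13.393 × 25 × 4.6111 × 12.462 = 19239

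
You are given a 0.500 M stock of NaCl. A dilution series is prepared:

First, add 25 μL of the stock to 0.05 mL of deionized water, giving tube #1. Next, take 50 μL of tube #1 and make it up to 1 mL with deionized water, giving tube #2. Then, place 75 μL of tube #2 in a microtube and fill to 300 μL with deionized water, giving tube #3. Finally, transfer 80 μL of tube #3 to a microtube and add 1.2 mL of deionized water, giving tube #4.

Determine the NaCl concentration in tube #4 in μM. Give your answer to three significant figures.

130 μM

Step 1: 25 μL + 0.05 mL = 75 μL total → factor 75/25 = 3
Step 2: 50 μL brought to 1 mL → factor 1000/50 = 20
Step 3: 75 μL brought to 300 μL → factor 300/75 = 4
Step 4: 80 μL + 1.2 mL = 1280 μL total → factor 1280/80 = 16
Overall dilution factor = 3 × 20 × 4 × 16 = 3840
Final = 0.500 M / 3840 = 0.0001302 M = 130 μM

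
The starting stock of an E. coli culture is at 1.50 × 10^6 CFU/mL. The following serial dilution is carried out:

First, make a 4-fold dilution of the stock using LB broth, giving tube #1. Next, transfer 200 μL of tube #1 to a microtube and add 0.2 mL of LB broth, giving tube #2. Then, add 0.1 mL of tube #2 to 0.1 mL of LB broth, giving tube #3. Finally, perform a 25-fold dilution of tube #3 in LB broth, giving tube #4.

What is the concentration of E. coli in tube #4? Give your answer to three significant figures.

Step 1: 4-fold → factor 4
Step 2: 200 μL + 0.2 mL = 400 μL total → factor 400/200 = 2
Step 3: 0.1 mL + 0.1 mL = 0.2 mL total → factor 0.2/0.1 = 2
Step 4: 25-fold → factor 25
Overall dilution factor = 4 × 2 × 2 × 25 = 400
Final = 1.50 × 10^6 CFU/mL / 400 = 3.75 × 10^3 CFU/mL

3.75 × 10^3 CFU/mL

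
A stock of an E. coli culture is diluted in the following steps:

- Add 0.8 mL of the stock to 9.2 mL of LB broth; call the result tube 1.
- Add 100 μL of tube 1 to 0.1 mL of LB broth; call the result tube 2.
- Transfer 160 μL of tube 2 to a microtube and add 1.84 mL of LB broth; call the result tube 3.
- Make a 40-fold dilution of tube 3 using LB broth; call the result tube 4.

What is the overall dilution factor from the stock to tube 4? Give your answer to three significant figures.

Step 1: 0.8 mL + 9.2 mL = 10 mL total → factor 10/0.8 = 12.5
Step 2: 100 μL + 0.1 mL = 200 μL total → factor 200/100 = 2
Step 3: 160 μL + 1.84 mL = 2000 μL total → factor 2000/160 = 12.5
Step 4: 40-fold → factor 40
Overall dilution factor = 12.5 × 2 × 12.5 × 40 = 12500

1.25 × 10^4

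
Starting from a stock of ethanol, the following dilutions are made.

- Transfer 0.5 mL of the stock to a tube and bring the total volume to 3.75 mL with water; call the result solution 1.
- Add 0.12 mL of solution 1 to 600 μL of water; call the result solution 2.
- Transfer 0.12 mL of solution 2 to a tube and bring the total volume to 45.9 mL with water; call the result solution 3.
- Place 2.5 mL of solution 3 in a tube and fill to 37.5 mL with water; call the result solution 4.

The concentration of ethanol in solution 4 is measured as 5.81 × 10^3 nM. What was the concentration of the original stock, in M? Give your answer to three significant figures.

Step 1: 0.5 mL brought to 3.75 mL → factor 3.75/0.5 = 7.5
Step 2: 0.12 mL + 600 μL = 0.72 mL total → factor 0.72/0.12 = 6
Step 3: 0.12 mL brought to 45.9 mL → factor 45.9/0.12 = 382.5
Step 4: 2.5 mL brought to 37.5 mL → factor 37.5/2.5 = 15
Overall dilution factor = 7.5 × 6 × 382.5 × 15 = 2.5819 × 10^5
Stock = 5.81 × 10^3 nM × 2.5819 × 10^5 = 1.500 × 10^9 nM = 1.50 M

1.50 M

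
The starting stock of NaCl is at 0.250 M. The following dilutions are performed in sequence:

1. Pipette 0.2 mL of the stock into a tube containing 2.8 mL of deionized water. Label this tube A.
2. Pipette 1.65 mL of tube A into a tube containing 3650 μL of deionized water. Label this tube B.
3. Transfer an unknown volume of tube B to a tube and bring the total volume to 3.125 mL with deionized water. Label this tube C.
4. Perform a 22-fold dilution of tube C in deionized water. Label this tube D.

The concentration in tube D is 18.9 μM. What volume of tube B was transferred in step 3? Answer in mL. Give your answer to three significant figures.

0.250 mL

Step 1: 0.2 mL + 2.8 mL = 3 mL total → factor 3/0.2 = 15
Step 2: 1.65 mL + 3650 μL = 5.3 mL total → factor 5.3/1.65 = 3.2121
Step 3: v brought to 3.125 mL → factor = 3.125 mL/v
Step 4: 22-fold → factor 22
Product of known-step factors = 1060
Overall factor = 0.250 M / (18.9 μM) = 13228
Step-3 factor = 13228 / 1060 = 12.479
v = 3.125 mL / 12.479 = 0.250 mL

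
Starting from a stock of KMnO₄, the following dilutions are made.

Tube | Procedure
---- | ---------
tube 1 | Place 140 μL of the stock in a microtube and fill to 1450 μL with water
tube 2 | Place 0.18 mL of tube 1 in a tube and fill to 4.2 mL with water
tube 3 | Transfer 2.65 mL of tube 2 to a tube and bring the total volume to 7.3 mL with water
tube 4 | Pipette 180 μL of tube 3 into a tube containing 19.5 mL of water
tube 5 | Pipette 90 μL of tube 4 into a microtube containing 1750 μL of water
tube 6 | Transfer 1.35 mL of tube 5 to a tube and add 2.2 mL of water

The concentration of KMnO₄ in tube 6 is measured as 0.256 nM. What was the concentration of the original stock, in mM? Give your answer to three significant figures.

1.00 mM

Step 1: 140 μL brought to 1450 μL → factor 1450/140 = 10.357
Step 2: 0.18 mL brought to 4.2 mL → factor 4.2/0.18 = 23.333
Step 3: 2.65 mL brought to 7.3 mL → factor 7.3/2.65 = 2.7547
Step 4: 180 μL + 19.5 mL = 19680 μL total → factor 19680/180 = 109.33
Step 5: 90 μL + 1750 μL = 1840 μL total → factor 1840/90 = 20.444
Step 6: 1.35 mL + 2.2 mL = 3.55 mL total → factor 3.55/1.35 = 2.6296
Overall dilution factor = 10.357 × 23.333 × 2.7547 × 109.33 × 20.444 × 2.6296 = 3.9131 × 10^6
Stock = 0.256 nM × 3.9131 × 10^6 = 1.002 × 10^6 nM = 1.00 mM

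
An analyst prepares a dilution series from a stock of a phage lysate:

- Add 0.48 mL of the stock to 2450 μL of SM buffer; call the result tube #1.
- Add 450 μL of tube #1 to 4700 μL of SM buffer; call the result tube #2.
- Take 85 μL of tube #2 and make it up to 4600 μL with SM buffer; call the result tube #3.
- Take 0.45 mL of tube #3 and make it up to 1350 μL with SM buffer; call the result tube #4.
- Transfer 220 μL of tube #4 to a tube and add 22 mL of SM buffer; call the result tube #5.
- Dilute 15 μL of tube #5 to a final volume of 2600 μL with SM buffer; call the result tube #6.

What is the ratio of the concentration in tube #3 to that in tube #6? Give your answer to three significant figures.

5.25 × 10^4

Step 1: 0.48 mL + 2450 μL = 2.93 mL total → factor 2.93/0.48 = 6.1042
Step 2: 450 μL + 4700 μL = 5150 μL total → factor 5150/450 = 11.444
Step 3: 85 μL brought to 4600 μL → factor 4600/85 = 54.118
Step 4: 0.45 mL brought to 1350 μL → factor 1.35/0.45 = 3
Step 5: 220 μL + 22 mL = 22220 μL total → factor 22220/220 = 101
Step 6: 15 μL brought to 2600 μL → factor 2600/15 = 173.33
Dilution factor to tube #3 = 3780.6; to tube #6 = 1.9856 × 10^8
[tube #3]/[tube #6] = (factor to tube #6)/(factor to tube #3) = 1.9856 × 10^8/3780.6 = 5.25 × 10^4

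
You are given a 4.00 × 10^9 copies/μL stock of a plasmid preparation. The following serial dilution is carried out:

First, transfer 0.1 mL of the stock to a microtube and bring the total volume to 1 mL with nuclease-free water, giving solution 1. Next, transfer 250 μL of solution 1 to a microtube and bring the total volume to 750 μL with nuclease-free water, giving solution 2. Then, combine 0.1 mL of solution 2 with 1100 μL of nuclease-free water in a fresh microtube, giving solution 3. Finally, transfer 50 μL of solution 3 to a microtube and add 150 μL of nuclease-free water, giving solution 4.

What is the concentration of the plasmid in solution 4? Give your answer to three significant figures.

Step 1: 0.1 mL brought to 1 mL → factor 1/0.1 = 10
Step 2: 250 μL brought to 750 μL → factor 750/250 = 3
Step 3: 0.1 mL + 1100 μL = 1.2 mL total → factor 1.2/0.1 = 12
Step 4: 50 μL + 150 μL = 200 μL total → factor 200/50 = 4
Overall dilution factor = 10 × 3 × 12 × 4 = 1440
Final = 4.00 × 10^9 copies/μL / 1440 = 2.78 × 10^6 copies/μL

2.78 × 10^6 copies/μL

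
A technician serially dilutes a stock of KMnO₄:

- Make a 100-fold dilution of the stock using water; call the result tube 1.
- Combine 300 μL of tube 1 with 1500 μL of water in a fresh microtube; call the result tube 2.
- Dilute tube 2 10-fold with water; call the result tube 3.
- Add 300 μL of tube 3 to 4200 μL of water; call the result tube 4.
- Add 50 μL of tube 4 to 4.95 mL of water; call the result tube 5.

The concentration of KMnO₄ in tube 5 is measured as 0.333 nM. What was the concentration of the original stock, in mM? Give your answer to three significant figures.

Step 1: 100-fold → factor 100
Step 2: 300 μL + 1500 μL = 1800 μL total → factor 1800/300 = 6
Step 3: 10-fold → factor 10
Step 4: 300 μL + 4200 μL = 4500 μL total → factor 4500/300 = 15
Step 5: 50 μL + 4.95 mL = 5000 μL total → factor 5000/50 = 100
Overall dilution factor = 100 × 6 × 10 × 15 × 100 = 9 × 10^6
Stock = 0.333 nM × 9 × 10^6 = 2.997 × 10^6 nM = 3.00 mM

3.00 mM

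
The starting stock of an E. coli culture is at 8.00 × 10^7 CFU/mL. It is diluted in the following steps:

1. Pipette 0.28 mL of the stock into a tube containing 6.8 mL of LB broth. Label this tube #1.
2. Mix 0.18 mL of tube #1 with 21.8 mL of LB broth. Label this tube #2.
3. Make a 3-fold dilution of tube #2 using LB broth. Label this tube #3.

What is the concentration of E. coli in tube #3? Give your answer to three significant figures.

8.64 × 10^3 CFU/mL

Step 1: 0.28 mL + 6.8 mL = 7.08 mL total → factor 7.08/0.28 = 25.286
Step 2: 0.18 mL + 21.8 mL = 21.98 mL total → factor 21.98/0.18 = 122.11
Step 3: 3-fold → factor 3
Overall dilution factor = 25.286 × 122.11 × 3 = 9263
Final = 8.00 × 10^7 CFU/mL / 9263 = 8.64 × 10^3 CFU/mL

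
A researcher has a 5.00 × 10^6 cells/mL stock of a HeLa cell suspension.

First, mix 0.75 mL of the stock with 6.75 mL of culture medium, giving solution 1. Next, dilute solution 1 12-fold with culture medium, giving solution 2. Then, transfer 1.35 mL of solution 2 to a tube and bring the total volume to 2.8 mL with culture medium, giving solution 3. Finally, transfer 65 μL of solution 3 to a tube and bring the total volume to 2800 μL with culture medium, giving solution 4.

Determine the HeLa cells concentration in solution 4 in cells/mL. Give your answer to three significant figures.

Step 1: 0.75 mL + 6.75 mL = 7.5 mL total → factor 7.5/0.75 = 10
Step 2: 12-fold → factor 12
Step 3: 1.35 mL brought to 2.8 mL → factor 2.8/1.35 = 2.0741
Step 4: 65 μL brought to 2800 μL → factor 2800/65 = 43.077
Overall dilution factor = 10 × 12 × 2.0741 × 43.077 = 10721
Final = 5.00 × 10^6 cells/mL / 10721 = 466 cells/mL

466 cells/mL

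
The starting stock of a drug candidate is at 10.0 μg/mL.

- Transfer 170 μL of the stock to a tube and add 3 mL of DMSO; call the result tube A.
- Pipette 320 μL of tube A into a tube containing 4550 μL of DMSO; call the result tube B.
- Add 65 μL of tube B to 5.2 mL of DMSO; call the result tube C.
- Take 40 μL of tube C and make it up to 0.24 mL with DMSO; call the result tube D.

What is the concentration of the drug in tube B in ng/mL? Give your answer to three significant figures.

35.2 ng/mL

Step 1: 170 μL + 3 mL = 3170 μL total → factor 3170/170 = 18.647
Step 2: 320 μL + 4550 μL = 4870 μL total → factor 4870/320 = 15.219
Dilution factor through tube B = 18.647 × 15.219 = 283.78
[tube B] = 10.0 μg/mL / 283.78 = 0.03524 μg/mL = 35.2 ng/mL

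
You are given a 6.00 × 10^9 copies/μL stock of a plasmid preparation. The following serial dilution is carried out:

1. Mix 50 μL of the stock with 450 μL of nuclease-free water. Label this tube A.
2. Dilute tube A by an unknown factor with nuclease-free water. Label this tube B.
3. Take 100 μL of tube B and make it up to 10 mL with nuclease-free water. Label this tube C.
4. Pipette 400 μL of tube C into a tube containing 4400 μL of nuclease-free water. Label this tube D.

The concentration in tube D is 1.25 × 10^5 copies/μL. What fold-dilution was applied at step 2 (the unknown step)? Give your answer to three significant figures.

Step 1: 50 μL + 450 μL = 500 μL total → factor 500/50 = 10
Step 2: unknown factor x
Step 3: 100 μL brought to 10 mL → factor 10000/100 = 100
Step 4: 400 μL + 4400 μL = 4800 μL total → factor 4800/400 = 12
Product of known-step factors = 12000
Overall factor = 6.00 × 10^9 copies/μL / (1.25 × 10^5 copies/μL) = 48000
x = 48000 / 12000 = 4.00

4.00-fold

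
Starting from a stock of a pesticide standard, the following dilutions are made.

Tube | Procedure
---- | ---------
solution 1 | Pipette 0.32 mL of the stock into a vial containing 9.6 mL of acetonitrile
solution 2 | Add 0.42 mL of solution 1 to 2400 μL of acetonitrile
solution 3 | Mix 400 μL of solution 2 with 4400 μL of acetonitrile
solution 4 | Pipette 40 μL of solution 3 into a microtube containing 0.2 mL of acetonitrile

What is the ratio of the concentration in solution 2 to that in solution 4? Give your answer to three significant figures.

72.0

Step 1: 0.32 mL + 9.6 mL = 9.92 mL total → factor 9.92/0.32 = 31
Step 2: 0.42 mL + 2400 μL = 2.82 mL total → factor 2.82/0.42 = 6.7143
Step 3: 400 μL + 4400 μL = 4800 μL total → factor 4800/400 = 12
Step 4: 40 μL + 0.2 mL = 240 μL total → factor 240/40 = 6
Dilution factor to solution 2 = 208.14; to solution 4 = 14986
[solution 2]/[solution 4] = (factor to solution 4)/(factor to solution 2) = 14986/208.14 = 72.0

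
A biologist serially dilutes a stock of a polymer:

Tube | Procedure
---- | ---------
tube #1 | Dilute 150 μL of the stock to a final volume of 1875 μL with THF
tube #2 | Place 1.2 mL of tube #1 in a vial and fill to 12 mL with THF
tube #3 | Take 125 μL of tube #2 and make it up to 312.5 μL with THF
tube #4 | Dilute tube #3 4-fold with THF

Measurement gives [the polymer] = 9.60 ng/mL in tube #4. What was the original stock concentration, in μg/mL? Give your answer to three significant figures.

12.0 μg/mL

Step 1: 150 μL brought to 1875 μL → factor 1875/150 = 12.5
Step 2: 1.2 mL brought to 12 mL → factor 12/1.2 = 10
Step 3: 125 μL brought to 312.5 μL → factor 312.5/125 = 2.5
Step 4: 4-fold → factor 4
Overall dilution factor = 12.5 × 10 × 2.5 × 4 = 1250
Stock = 9.60 ng/mL × 1250 = 1.200 × 10^4 ng/mL = 12.0 μg/mL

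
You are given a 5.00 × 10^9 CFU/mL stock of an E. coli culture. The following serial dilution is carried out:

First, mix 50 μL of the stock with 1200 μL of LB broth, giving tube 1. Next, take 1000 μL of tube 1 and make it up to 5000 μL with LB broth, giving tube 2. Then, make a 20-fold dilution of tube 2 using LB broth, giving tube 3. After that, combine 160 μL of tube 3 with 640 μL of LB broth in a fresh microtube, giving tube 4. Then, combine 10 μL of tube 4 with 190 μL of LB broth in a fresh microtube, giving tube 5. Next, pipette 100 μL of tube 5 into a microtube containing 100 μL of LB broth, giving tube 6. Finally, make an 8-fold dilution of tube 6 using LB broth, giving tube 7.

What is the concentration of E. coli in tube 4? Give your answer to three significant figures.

4.00 × 10^5 CFU/mL

Step 1: 50 μL + 1200 μL = 1250 μL total → factor 1250/50 = 25
Step 2: 1000 μL brought to 5000 μL → factor 5000/1000 = 5
Step 3: 20-fold → factor 20
Step 4: 160 μL + 640 μL = 800 μL total → factor 800/160 = 5
Dilution factor through tube 4 = 25 × 5 × 20 × 5 = 12500
[tube 4] = 5.00 × 10^9 CFU/mL / 12500 = 4.00 × 10^5 CFU/mL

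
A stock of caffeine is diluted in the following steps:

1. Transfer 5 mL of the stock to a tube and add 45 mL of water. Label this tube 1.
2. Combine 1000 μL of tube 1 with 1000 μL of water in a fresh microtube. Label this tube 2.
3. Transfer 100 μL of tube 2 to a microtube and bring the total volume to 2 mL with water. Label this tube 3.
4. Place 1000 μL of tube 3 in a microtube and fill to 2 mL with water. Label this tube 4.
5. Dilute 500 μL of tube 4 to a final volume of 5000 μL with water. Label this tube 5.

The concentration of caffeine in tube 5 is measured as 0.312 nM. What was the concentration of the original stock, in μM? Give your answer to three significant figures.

2.50 μM

Step 1: 5 mL + 45 mL = 50 mL total → factor 50/5 = 10
Step 2: 1000 μL + 1000 μL = 2000 μL total → factor 2000/1000 = 2
Step 3: 100 μL brought to 2 mL → factor 2000/100 = 20
Step 4: 1000 μL brought to 2 mL → factor 2000/1000 = 2
Step 5: 500 μL brought to 5000 μL → factor 5000/500 = 10
Overall dilution factor = 10 × 2 × 20 × 2 × 10 = 8000
Stock = 0.312 nM × 8000 = 2496 nM = 2.50 μM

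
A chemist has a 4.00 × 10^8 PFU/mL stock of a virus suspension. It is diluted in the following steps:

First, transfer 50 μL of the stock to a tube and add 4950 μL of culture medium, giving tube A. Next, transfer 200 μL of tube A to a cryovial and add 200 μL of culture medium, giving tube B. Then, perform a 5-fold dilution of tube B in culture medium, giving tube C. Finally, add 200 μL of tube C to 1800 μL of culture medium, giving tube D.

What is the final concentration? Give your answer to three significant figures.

4.00 × 10^4 PFU/mL

Step 1: 50 μL + 4950 μL = 5000 μL total → factor 5000/50 = 100
Step 2: 200 μL + 200 μL = 400 μL total → factor 400/200 = 2
Step 3: 5-fold → factor 5
Step 4: 200 μL + 1800 μL = 2000 μL total → factor 2000/200 = 10
Overall dilution factor = 100 × 2 × 5 × 10 = 10000
Final = 4.00 × 10^8 PFU/mL / 10000 = 4.00 × 10^4 PFU/mL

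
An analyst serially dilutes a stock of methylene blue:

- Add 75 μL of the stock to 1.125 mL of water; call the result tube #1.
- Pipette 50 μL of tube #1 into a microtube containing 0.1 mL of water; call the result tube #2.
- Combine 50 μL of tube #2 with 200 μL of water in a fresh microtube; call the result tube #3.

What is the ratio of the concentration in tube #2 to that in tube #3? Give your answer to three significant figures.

Step 1: 75 μL + 1.125 mL = 1200 μL total → factor 1200/75 = 16
Step 2: 50 μL + 0.1 mL = 150 μL total → factor 150/50 = 3
Step 3: 50 μL + 200 μL = 250 μL total → factor 250/50 = 5
Dilution factor to tube #2 = 48; to tube #3 = 240
[tube #2]/[tube #3] = (factor to tube #3)/(factor to tube #2) = 240/48 = 5.00

5.00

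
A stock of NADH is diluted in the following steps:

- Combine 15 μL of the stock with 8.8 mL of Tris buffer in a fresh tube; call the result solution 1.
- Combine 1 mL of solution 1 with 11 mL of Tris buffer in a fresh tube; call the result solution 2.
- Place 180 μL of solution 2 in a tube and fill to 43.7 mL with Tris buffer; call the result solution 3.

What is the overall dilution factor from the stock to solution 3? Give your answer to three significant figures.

Step 1: 15 μL + 8.8 mL = 8815 μL total → factor 8815/15 = 587.67
Step 2: 1 mL + 11 mL = 12 mL total → factor 12/1 = 12
Step 3: 180 μL brought to 43.7 mL → factor 43700/180 = 242.78
Overall dilution factor = 587.67 × 12 × 242.78 = 1.7121 × 10^6

1.71 × 10^6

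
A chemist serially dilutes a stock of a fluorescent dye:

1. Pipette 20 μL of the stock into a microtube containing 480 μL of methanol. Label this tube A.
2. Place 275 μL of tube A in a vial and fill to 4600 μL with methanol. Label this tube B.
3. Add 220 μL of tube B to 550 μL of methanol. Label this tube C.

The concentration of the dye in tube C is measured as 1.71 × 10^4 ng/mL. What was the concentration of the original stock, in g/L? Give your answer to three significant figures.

Step 1: 20 μL + 480 μL = 500 μL total → factor 500/20 = 25
Step 2: 275 μL brought to 4600 μL → factor 4600/275 = 16.727
Step 3: 220 μL + 550 μL = 770 μL total → factor 770/220 = 3.5
Overall dilution factor = 25 × 16.727 × 3.5 = 1463.6
Stock = 1.71 × 10^4 ng/mL × 1463.6 = 2.503 × 10^7 ng/mL = 25.0 g/L

25.0 g/L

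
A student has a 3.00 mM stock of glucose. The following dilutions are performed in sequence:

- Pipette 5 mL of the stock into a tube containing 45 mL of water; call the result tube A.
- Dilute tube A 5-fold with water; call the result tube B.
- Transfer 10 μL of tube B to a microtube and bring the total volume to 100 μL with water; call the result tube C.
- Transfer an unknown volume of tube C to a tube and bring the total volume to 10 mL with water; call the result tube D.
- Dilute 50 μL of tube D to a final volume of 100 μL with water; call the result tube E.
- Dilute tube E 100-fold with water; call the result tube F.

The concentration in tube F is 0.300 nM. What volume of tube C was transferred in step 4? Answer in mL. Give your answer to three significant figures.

Step 1: 5 mL + 45 mL = 50 mL total → factor 50/5 = 10
Step 2: 5-fold → factor 5
Step 3: 10 μL brought to 100 μL → factor 100/10 = 10
Step 4: v brought to 10 mL → factor = 10 mL/v
Step 5: 50 μL brought to 100 μL → factor 100/50 = 2
Step 6: 100-fold → factor 100
Product of known-step factors = 1 × 10^5
Overall factor = 3.00 mM / (0.300 nM) = 1 × 10^7
Step-4 factor = 1 × 10^7 / 1 × 10^5 = 100
v = 10 mL / 100 = 0.100 mL

0.100 mL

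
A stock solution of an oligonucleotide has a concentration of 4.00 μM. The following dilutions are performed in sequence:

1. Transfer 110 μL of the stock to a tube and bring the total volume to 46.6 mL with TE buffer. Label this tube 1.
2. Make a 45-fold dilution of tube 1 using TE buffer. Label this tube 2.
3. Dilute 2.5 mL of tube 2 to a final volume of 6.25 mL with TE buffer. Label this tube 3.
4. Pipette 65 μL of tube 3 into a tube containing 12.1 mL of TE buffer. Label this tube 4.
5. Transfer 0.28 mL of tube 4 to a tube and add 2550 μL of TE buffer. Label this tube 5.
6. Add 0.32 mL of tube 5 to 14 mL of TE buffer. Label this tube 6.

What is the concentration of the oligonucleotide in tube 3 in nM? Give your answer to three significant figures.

Step 1: 110 μL brought to 46.6 mL → factor 46600/110 = 423.64
Step 2: 45-fold → factor 45
Step 3: 2.5 mL brought to 6.25 mL → factor 6.25/2.5 = 2.5
Dilution factor through tube 3 = 423.64 × 45 × 2.5 = 47659
[tube 3] = 4.00 μM / 47659 = 8.393 × 10^-5 μM = 0.0839 nM

0.0839 nM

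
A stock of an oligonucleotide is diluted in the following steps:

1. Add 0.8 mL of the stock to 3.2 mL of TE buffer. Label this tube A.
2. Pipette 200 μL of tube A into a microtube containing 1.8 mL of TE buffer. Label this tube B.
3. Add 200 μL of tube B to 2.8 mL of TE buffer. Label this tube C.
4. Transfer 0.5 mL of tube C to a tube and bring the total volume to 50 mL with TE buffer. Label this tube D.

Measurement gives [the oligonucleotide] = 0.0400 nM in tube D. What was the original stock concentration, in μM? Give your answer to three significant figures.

Step 1: 0.8 mL + 3.2 mL = 4 mL total → factor 4/0.8 = 5
Step 2: 200 μL + 1.8 mL = 2000 μL total → factor 2000/200 = 10
Step 3: 200 μL + 2.8 mL = 3000 μL total → factor 3000/200 = 15
Step 4: 0.5 mL brought to 50 mL → factor 50/0.5 = 100
Overall dilution factor = 5 × 10 × 15 × 100 = 75000
Stock = 0.0400 nM × 75000 = 3000 nM = 3.00 μM

3.00 μM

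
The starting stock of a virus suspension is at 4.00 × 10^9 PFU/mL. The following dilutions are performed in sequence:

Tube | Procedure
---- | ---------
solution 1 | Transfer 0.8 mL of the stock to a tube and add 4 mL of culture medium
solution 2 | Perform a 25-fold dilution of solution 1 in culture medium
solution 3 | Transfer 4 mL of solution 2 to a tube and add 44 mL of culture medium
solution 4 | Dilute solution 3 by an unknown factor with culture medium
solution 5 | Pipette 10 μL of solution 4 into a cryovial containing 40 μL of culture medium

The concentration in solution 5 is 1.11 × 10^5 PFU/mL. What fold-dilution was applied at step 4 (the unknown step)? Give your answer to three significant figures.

4.00-fold

Step 1: 0.8 mL + 4 mL = 4.8 mL total → factor 4.8/0.8 = 6
Step 2: 25-fold → factor 25
Step 3: 4 mL + 44 mL = 48 mL total → factor 48/4 = 12
Step 4: unknown factor x
Step 5: 10 μL + 40 μL = 50 μL total → factor 50/10 = 5
Product of known-step factors = 9000
Overall factor = 4.00 × 10^9 PFU/mL / (1.11 × 10^5 PFU/mL) = 36036
x = 36036 / 9000 = 4.00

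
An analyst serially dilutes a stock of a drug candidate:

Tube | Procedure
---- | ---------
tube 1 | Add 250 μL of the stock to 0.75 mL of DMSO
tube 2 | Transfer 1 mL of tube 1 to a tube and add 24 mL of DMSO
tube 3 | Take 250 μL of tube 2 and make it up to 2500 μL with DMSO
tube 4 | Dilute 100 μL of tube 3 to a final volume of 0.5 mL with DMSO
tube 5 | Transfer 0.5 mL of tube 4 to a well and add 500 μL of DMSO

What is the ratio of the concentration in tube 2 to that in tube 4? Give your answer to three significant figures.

Step 1: 250 μL + 0.75 mL = 1000 μL total → factor 1000/250 = 4
Step 2: 1 mL + 24 mL = 25 mL total → factor 25/1 = 25
Step 3: 250 μL brought to 2500 μL → factor 2500/250 = 10
Step 4: 100 μL brought to 0.5 mL → factor 500/100 = 5
Dilution factor to tube 2 = 100; to tube 4 = 5000
[tube 2]/[tube 4] = (factor to tube 4)/(factor to tube 2) = 5000/100 = 50.0

50.0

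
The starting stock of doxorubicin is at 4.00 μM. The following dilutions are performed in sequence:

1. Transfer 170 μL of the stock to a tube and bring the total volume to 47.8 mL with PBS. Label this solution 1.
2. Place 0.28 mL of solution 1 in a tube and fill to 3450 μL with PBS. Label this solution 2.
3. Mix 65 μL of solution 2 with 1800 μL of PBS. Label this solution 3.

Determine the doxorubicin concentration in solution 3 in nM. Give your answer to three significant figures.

Step 1: 170 μL brought to 47.8 mL → factor 47800/170 = 281.18
Step 2: 0.28 mL brought to 3450 μL → factor 3.45/0.28 = 12.321
Step 3: 65 μL + 1800 μL = 1865 μL total → factor 1865/65 = 28.692
Overall dilution factor = 281.18 × 12.321 × 28.692 = 99404
Final = 4.00 μM / 99404 = 4.024 × 10^-5 μM = 0.0402 nM

0.0402 nM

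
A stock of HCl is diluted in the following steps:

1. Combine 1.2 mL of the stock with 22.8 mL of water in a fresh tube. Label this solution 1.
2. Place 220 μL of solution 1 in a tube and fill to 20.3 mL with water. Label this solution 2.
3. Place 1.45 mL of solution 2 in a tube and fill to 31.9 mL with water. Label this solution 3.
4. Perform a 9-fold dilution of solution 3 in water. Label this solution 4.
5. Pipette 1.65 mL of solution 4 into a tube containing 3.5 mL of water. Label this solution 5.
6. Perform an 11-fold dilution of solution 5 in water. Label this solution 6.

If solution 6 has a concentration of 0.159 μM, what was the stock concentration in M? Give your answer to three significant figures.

Step 1: 1.2 mL + 22.8 mL = 24 mL total → factor 24/1.2 = 20
Step 2: 220 μL brought to 20.3 mL → factor 20300/220 = 92.273
Step 3: 1.45 mL brought to 31.9 mL → factor 31.9/1.45 = 22
Step 4: 9-fold → factor 9
Step 5: 1.65 mL + 3.5 mL = 5.15 mL total → factor 5.15/1.65 = 3.1212
Step 6: 11-fold → factor 11
Overall dilution factor = 20 × 92.273 × 22 × 9 × 3.1212 × 11 = 1.2545 × 10^7
Stock = 0.159 μM × 1.2545 × 10^7 = 1.995 × 10^6 μM = 1.99 M

1.99 M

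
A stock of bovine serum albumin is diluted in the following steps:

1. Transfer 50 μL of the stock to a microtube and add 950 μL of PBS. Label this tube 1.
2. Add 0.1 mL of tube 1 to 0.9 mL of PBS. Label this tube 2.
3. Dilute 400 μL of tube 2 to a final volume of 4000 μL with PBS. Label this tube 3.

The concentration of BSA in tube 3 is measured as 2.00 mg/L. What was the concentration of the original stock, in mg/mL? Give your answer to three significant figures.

Step 1: 50 μL + 950 μL = 1000 μL total → factor 1000/50 = 20
Step 2: 0.1 mL + 0.9 mL = 1 mL total → factor 1/0.1 = 10
Step 3: 400 μL brought to 4000 μL → factor 4000/400 = 10
Overall dilution factor = 20 × 10 × 10 = 2000
Stock = 2.00 mg/L × 2000 = 4000 mg/L = 4.00 mg/mL

4.00 mg/mL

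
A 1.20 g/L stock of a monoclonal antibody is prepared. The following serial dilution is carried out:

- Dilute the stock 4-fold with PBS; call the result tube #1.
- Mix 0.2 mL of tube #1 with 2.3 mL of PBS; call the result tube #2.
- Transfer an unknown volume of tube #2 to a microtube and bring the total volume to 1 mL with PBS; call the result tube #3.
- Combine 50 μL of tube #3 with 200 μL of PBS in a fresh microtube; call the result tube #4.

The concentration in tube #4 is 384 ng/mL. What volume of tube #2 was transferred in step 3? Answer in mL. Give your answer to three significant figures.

Step 1: 4-fold → factor 4
Step 2: 0.2 mL + 2.3 mL = 2.5 mL total → factor 2.5/0.2 = 12.5
Step 3: v brought to 1 mL → factor = 1 mL/v
Step 4: 50 μL + 200 μL = 250 μL total → factor 250/50 = 5
Product of known-step factors = 250
Overall factor = 1.20 g/L / (384 ng/mL) = 3125
Step-3 factor = 3125 / 250 = 12.5
v = 1 mL / 12.5 = 0.0800 mL

0.0800 mL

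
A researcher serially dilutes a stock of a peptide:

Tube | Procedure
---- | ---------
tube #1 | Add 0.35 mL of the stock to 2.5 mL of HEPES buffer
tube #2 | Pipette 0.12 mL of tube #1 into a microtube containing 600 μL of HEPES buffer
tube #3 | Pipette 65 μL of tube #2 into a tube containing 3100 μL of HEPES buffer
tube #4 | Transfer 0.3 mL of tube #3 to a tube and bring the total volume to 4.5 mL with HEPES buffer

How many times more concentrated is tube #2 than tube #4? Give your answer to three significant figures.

Step 1: 0.35 mL + 2.5 mL = 2.85 mL total → factor 2.85/0.35 = 8.1429
Step 2: 0.12 mL + 600 μL = 0.72 mL total → factor 0.72/0.12 = 6
Step 3: 65 μL + 3100 μL = 3165 μL total → factor 3165/65 = 48.692
Step 4: 0.3 mL brought to 4.5 mL → factor 4.5/0.3 = 15
Dilution factor to tube #2 = 48.857; to tube #4 = 35685
[tube #2]/[tube #4] = (factor to tube #4)/(factor to tube #2) = 35685/48.857 = 730

730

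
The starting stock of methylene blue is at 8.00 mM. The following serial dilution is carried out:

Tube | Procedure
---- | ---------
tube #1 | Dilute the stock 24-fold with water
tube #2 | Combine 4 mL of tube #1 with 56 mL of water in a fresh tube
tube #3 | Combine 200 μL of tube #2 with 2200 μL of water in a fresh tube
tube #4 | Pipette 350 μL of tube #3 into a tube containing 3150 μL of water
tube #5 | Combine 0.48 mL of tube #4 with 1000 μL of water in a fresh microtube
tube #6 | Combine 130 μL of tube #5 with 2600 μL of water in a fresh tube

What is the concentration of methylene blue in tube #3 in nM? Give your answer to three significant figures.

Step 1: 24-fold → factor 24
Step 2: 4 mL + 56 mL = 60 mL total → factor 60/4 = 15
Step 3: 200 μL + 2200 μL = 2400 μL total → factor 2400/200 = 12
Dilution factor through tube #3 = 24 × 15 × 12 = 4320
[tube #3] = 8.00 mM / 4320 = 0.001852 mM = 1.85 × 10^3 nM

1.85 × 10^3 nM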